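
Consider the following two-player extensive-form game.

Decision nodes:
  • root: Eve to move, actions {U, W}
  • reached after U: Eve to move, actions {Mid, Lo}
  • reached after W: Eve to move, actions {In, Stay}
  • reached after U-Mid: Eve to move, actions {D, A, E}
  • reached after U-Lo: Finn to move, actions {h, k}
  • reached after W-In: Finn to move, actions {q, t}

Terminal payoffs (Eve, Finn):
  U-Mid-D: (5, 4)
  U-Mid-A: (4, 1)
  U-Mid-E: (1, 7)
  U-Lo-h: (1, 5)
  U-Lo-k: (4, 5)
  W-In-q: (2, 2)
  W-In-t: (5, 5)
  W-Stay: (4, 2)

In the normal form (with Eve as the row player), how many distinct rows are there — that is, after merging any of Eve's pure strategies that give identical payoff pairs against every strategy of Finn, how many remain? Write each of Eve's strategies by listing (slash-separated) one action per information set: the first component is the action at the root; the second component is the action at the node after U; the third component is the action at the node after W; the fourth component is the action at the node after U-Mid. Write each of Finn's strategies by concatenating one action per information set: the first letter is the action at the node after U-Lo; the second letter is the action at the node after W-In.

6

Eve has 24 pure strategies: U/Mid/In/D, U/Mid/In/A, U/Mid/In/E, U/Mid/Stay/D, U/Mid/Stay/A, U/Mid/Stay/E, U/Lo/In/D, U/Lo/In/A, U/Lo/In/E, U/Lo/Stay/D, U/Lo/Stay/A, U/Lo/Stay/E, W/Mid/In/D, W/Mid/In/A, W/Mid/In/E, W/Mid/Stay/D, W/Mid/Stay/A, W/Mid/Stay/E, W/Lo/In/D, W/Lo/In/A, W/Lo/In/E, W/Lo/Stay/D, W/Lo/Stay/A, W/Lo/Stay/E. Columns: hq, ht, kq, kt.
{U/Mid/In/D, U/Mid/Stay/D} → row (5,4) (5,4) (5,4) (5,4)
{U/Mid/In/A, U/Mid/Stay/A} → row (4,1) (4,1) (4,1) (4,1)
{U/Mid/In/E, U/Mid/Stay/E} → row (1,7) (1,7) (1,7) (1,7)
{U/Lo/In/D, U/Lo/In/A, U/Lo/In/E, U/Lo/Stay/D, U/Lo/Stay/A, U/Lo/Stay/E} → row (1,5) (1,5) (4,5) (4,5)
{W/Mid/In/D, W/Mid/In/A, W/Mid/In/E, W/Lo/In/D, W/Lo/In/A, W/Lo/In/E} → row (2,2) (5,5) (2,2) (5,5)
{W/Mid/Stay/D, W/Mid/Stay/A, W/Mid/Stay/E, W/Lo/Stay/D, W/Lo/Stay/A, W/Lo/Stay/E} → row (4,2) (4,2) (4,2) (4,2)
That's 6 distinct rows out of 24 strategies.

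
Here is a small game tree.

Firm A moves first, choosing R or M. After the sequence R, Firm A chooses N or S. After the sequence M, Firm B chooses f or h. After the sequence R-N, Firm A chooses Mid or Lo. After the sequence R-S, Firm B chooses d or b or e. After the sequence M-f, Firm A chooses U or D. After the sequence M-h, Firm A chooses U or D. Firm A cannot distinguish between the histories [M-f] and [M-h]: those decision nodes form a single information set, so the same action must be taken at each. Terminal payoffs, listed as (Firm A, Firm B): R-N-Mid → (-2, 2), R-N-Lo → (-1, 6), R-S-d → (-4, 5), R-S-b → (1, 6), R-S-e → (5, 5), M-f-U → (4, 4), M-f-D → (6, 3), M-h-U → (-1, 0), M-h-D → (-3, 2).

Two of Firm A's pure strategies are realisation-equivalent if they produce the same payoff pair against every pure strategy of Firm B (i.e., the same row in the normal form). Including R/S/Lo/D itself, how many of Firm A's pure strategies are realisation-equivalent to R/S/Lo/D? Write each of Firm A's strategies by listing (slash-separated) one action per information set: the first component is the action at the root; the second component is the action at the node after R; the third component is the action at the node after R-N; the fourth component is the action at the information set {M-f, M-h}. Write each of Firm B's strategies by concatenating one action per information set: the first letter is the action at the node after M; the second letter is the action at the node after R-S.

Row for R/S/Lo/D (columns fd, fb, fe, hd, hb, he): (-4,5) (1,6) (5,5) (-4,5) (1,6) (5,5).
Under R/S/Lo/D, Firm A's choice at the node after R-N and at the information set {M-f, M-h} can never be reached regardless of what Firm B does, so varying those choices leaves every outcome unchanged.
Holding the reachable choices fixed and varying the unreachable ones freely already gives 2 × 2 = 4 equivalent strategies.
No other strategy reproduces this row, so those 4 are the full class: R/S/Mid/U, R/S/Mid/D, R/S/Lo/U, R/S/Lo/D.

4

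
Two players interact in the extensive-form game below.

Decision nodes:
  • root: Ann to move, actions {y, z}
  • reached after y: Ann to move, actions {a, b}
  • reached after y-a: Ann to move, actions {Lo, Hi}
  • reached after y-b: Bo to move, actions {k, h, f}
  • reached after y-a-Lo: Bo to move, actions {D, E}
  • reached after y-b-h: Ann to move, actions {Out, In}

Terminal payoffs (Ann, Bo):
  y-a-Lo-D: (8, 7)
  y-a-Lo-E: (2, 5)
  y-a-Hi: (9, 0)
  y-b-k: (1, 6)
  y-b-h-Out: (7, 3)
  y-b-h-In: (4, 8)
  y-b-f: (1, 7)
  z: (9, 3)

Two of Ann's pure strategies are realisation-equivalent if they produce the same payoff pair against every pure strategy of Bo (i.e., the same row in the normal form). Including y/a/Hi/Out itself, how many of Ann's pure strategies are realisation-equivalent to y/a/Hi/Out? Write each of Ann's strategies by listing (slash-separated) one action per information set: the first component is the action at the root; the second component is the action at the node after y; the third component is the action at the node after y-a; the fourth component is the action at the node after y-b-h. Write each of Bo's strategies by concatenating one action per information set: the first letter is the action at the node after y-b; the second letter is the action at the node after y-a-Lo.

Row for y/a/Hi/Out (columns kD, kE, hD, hE, fD, fE): (9,0) (9,0) (9,0) (9,0) (9,0) (9,0).
Under y/a/Hi/Out, Ann's choice at the node after y-b-h can never be reached regardless of what Bo does, so varying those choices leaves every outcome unchanged.
Holding the reachable choices fixed and varying the unreachable one freely already gives 2 equivalent strategies.
No other strategy reproduces this row, so those 2 are the full class: y/a/Hi/Out, y/a/Hi/In.

2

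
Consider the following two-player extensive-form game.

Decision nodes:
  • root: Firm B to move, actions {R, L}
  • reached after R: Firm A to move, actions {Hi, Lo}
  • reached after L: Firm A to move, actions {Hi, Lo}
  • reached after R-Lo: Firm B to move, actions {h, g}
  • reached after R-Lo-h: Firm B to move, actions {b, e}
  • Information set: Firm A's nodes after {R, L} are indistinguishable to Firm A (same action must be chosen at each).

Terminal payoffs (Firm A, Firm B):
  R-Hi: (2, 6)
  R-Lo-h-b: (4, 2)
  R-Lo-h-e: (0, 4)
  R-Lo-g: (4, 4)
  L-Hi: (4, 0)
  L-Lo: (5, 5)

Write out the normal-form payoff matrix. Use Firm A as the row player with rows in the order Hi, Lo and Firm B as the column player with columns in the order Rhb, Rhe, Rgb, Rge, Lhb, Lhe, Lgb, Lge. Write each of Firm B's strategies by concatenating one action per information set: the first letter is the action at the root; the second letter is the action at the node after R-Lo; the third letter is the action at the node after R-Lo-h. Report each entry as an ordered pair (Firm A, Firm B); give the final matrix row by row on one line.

Hi: (2,6) (2,6) (2,6) (2,6) (4,0) (4,0) (4,0) (4,0) | Lo: (4,2) (0,4) (4,4) (4,4) (5,5) (5,5) (5,5) (5,5)

          Rhb      Rhe      Rgb      Rge      Lhb      Lhe      Lgb      Lge
  Hi    (2,6)    (2,6)    (2,6)    (2,6)    (4,0)    (4,0)    (4,0)    (4,0)
  Lo    (4,2)    (0,4)    (4,4)    (4,4)    (5,5)    (5,5)    (5,5)    (5,5)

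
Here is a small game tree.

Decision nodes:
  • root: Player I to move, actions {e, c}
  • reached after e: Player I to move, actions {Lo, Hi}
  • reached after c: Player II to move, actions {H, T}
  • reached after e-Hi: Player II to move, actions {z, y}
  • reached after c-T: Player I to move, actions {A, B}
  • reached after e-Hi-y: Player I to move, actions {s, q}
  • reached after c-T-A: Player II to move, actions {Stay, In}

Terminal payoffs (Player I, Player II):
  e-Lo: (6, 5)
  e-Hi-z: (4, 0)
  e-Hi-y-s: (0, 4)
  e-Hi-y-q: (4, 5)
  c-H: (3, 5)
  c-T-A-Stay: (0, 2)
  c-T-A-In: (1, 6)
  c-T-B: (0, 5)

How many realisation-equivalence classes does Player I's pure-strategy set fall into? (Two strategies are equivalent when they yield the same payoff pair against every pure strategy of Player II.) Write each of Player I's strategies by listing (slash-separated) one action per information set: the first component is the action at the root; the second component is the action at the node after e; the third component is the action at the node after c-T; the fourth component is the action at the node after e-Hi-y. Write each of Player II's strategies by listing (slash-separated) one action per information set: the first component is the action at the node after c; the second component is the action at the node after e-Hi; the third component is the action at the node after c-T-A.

Player I has 16 pure strategies: e/Lo/A/s, e/Lo/A/q, e/Lo/B/s, e/Lo/B/q, e/Hi/A/s, e/Hi/A/q, e/Hi/B/s, e/Hi/B/q, c/Lo/A/s, c/Lo/A/q, c/Lo/B/s, c/Lo/B/q, c/Hi/A/s, c/Hi/A/q, c/Hi/B/s, c/Hi/B/q. Columns: H/z/Stay, H/z/In, H/y/Stay, H/y/In, T/z/Stay, T/z/In, T/y/Stay, T/y/In.
{e/Lo/A/s, e/Lo/A/q, e/Lo/B/s, e/Lo/B/q} → row (6,5) (6,5) (6,5) (6,5) (6,5) (6,5) (6,5) (6,5)
{e/Hi/A/s, e/Hi/B/s} → row (4,0) (4,0) (0,4) (0,4) (4,0) (4,0) (0,4) (0,4)
{e/Hi/A/q, e/Hi/B/q} → row (4,0) (4,0) (4,5) (4,5) (4,0) (4,0) (4,5) (4,5)
{c/Lo/A/s, c/Lo/A/q, c/Hi/A/s, c/Hi/A/q} → row (3,5) (3,5) (3,5) (3,5) (0,2) (1,6) (0,2) (1,6)
{c/Lo/B/s, c/Lo/B/q, c/Hi/B/s, c/Hi/B/q} → row (3,5) (3,5) (3,5) (3,5) (0,5) (0,5) (0,5) (0,5)
That's 5 distinct rows out of 16 strategies.

5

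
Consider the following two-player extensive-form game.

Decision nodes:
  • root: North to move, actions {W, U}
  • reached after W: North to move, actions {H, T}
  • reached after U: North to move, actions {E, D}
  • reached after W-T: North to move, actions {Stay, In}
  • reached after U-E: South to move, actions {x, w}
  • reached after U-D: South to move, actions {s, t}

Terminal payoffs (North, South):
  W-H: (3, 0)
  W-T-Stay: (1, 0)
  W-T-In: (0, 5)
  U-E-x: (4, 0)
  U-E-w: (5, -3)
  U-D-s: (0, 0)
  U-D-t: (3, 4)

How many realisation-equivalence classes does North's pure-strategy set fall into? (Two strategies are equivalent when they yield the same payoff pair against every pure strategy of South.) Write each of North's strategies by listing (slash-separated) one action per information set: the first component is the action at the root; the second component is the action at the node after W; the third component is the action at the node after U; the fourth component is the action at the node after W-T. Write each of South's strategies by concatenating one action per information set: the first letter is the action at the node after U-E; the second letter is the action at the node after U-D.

5

North has 16 pure strategies: W/H/E/Stay, W/H/E/In, W/H/D/Stay, W/H/D/In, W/T/E/Stay, W/T/E/In, W/T/D/Stay, W/T/D/In, U/H/E/Stay, U/H/E/In, U/H/D/Stay, U/H/D/In, U/T/E/Stay, U/T/E/In, U/T/D/Stay, U/T/D/In. Columns: xs, xt, ws, wt.
{W/H/E/Stay, W/H/E/In, W/H/D/Stay, W/H/D/In} → row (3,0) (3,0) (3,0) (3,0)
{W/T/E/Stay, W/T/D/Stay} → row (1,0) (1,0) (1,0) (1,0)
{W/T/E/In, W/T/D/In} → row (0,5) (0,5) (0,5) (0,5)
{U/H/E/Stay, U/H/E/In, U/T/E/Stay, U/T/E/In} → row (4,0) (4,0) (5,-3) (5,-3)
{U/H/D/Stay, U/H/D/In, U/T/D/Stay, U/T/D/In} → row (0,0) (3,4) (0,0) (3,4)
That's 5 distinct rows out of 16 strategies.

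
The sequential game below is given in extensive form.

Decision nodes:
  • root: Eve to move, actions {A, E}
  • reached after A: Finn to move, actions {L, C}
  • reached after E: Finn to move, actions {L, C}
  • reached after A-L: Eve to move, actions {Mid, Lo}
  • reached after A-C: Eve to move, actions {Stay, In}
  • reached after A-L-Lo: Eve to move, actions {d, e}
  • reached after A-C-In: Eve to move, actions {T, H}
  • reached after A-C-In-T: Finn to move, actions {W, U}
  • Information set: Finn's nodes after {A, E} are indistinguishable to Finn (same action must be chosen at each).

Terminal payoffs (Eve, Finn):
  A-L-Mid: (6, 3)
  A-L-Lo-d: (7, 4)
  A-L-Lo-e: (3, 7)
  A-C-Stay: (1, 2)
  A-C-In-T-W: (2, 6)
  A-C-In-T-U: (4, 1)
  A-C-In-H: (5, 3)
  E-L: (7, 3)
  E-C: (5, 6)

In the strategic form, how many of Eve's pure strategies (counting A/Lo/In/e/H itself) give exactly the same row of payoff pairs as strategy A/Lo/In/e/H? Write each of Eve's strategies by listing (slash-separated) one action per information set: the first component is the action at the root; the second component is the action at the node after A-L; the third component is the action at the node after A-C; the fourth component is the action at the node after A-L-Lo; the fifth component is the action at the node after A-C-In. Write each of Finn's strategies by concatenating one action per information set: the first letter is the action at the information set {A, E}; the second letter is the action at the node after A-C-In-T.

1

Row for A/Lo/In/e/H (columns LW, LU, CW, CU): (3,7) (3,7) (5,3) (5,3).
Every one of Eve's information sets is on the play path for some reply by Finn when Eve follows A/Lo/In/e/H.
Changing the action at any of them therefore changes at least one column, so only A/Lo/In/e/H itself gives this row.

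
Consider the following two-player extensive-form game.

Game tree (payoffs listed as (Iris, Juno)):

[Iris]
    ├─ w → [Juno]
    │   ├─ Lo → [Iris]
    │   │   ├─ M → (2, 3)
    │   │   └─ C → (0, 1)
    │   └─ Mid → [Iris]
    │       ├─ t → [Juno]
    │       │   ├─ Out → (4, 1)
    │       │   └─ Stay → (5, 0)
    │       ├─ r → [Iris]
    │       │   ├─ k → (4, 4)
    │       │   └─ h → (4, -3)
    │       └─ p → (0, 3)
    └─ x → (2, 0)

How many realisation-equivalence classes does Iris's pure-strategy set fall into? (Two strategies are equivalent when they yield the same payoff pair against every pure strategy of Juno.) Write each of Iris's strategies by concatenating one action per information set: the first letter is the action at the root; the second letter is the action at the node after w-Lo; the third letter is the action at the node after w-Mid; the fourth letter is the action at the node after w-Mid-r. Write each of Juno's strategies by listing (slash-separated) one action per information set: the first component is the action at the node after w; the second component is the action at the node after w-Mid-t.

Iris has 24 pure strategies: wMtk, wMth, wMrk, wMrh, wMpk, wMph, wCtk, wCth, wCrk, wCrh, wCpk, wCph, xMtk, xMth, xMrk, xMrh, xMpk, xMph, xCtk, xCth, xCrk, xCrh, xCpk, xCph. Columns: Lo/Out, Lo/Stay, Mid/Out, Mid/Stay.
{wMtk, wMth} → row (2,3) (2,3) (4,1) (5,0)
{wMrk} → row (2,3) (2,3) (4,4) (4,4)
{wMrh} → row (2,3) (2,3) (4,-3) (4,-3)
{wMpk, wMph} → row (2,3) (2,3) (0,3) (0,3)
{wCtk, wCth} → row (0,1) (0,1) (4,1) (5,0)
{wCrk} → row (0,1) (0,1) (4,4) (4,4)
{wCrh} → row (0,1) (0,1) (4,-3) (4,-3)
{wCpk, wCph} → row (0,1) (0,1) (0,3) (0,3)
{xMtk, xMth, xMrk, xMrh, xMpk, xMph, xCtk, xCth, xCrk, xCrh, xCpk, xCph} → row (2,0) (2,0) (2,0) (2,0)
That's 9 distinct rows out of 24 strategies.

9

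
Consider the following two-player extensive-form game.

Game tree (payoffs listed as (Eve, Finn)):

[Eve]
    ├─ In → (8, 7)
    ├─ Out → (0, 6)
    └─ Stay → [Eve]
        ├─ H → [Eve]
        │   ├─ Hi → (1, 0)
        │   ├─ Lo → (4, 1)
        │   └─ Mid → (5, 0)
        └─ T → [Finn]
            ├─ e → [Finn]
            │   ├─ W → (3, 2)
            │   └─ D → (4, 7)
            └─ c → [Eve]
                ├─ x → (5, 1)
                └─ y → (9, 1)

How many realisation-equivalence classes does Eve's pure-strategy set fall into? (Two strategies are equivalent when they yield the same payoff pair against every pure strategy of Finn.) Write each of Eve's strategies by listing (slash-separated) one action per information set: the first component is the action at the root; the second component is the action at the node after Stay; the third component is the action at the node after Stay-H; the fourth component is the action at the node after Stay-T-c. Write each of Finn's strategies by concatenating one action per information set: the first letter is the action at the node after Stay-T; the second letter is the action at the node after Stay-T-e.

7

Eve has 36 pure strategies: In/H/Hi/x, In/H/Hi/y, In/H/Lo/x, In/H/Lo/y, In/H/Mid/x, In/H/Mid/y, In/T/Hi/x, In/T/Hi/y, In/T/Lo/x, In/T/Lo/y, In/T/Mid/x, In/T/Mid/y, Out/H/Hi/x, Out/H/Hi/y, Out/H/Lo/x, Out/H/Lo/y, Out/H/Mid/x, Out/H/Mid/y, Out/T/Hi/x, Out/T/Hi/y, Out/T/Lo/x, Out/T/Lo/y, Out/T/Mid/x, Out/T/Mid/y, Stay/H/Hi/x, Stay/H/Hi/y, Stay/H/Lo/x, Stay/H/Lo/y, Stay/H/Mid/x, Stay/H/Mid/y, Stay/T/Hi/x, Stay/T/Hi/y, Stay/T/Lo/x, Stay/T/Lo/y, Stay/T/Mid/x, Stay/T/Mid/y. Columns: eW, eD, cW, cD.
{In/H/Hi/x, In/H/Hi/y, In/H/Lo/x, In/H/Lo/y, In/H/Mid/x, In/H/Mid/y, In/T/Hi/x, In/T/Hi/y, In/T/Lo/x, In/T/Lo/y, In/T/Mid/x, In/T/Mid/y} → row (8,7) (8,7) (8,7) (8,7)
{Out/H/Hi/x, Out/H/Hi/y, Out/H/Lo/x, Out/H/Lo/y, Out/H/Mid/x, Out/H/Mid/y, Out/T/Hi/x, Out/T/Hi/y, Out/T/Lo/x, Out/T/Lo/y, Out/T/Mid/x, Out/T/Mid/y} → row (0,6) (0,6) (0,6) (0,6)
{Stay/H/Hi/x, Stay/H/Hi/y} → row (1,0) (1,0) (1,0) (1,0)
{Stay/H/Lo/x, Stay/H/Lo/y} → row (4,1) (4,1) (4,1) (4,1)
{Stay/H/Mid/x, Stay/H/Mid/y} → row (5,0) (5,0) (5,0) (5,0)
{Stay/T/Hi/x, Stay/T/Lo/x, Stay/T/Mid/x} → row (3,2) (4,7) (5,1) (5,1)
{Stay/T/Hi/y, Stay/T/Lo/y, Stay/T/Mid/y} → row (3,2) (4,7) (9,1) (9,1)
That's 7 distinct rows out of 36 strategies.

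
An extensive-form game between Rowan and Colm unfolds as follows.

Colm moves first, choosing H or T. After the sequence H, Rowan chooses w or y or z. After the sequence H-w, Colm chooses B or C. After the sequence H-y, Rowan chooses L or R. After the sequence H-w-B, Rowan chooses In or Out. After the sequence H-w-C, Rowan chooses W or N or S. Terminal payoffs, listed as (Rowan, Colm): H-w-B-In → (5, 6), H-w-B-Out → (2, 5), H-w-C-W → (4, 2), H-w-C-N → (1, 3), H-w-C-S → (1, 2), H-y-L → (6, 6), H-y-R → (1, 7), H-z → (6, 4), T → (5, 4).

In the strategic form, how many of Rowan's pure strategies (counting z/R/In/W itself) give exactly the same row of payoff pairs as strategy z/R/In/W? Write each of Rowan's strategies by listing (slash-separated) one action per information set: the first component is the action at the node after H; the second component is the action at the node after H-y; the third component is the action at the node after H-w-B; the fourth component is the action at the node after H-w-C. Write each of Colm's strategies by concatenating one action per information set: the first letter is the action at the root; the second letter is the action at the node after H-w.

Row for z/R/In/W (columns HB, HC, TB, TC): (6,4) (6,4) (5,4) (5,4).
Under z/R/In/W, Rowan's choice at the node after H-y and at the node after H-w-B and at the node after H-w-C can never be reached regardless of what Colm does, so varying those choices leaves every outcome unchanged.
Holding the reachable choices fixed and varying the unreachable ones freely already gives 2 × 2 × 3 = 12 equivalent strategies.
No other strategy reproduces this row, so those 12 are the full class: z/L/In/W, z/L/In/N, z/L/In/S, z/L/Out/W, z/L/Out/N, z/L/Out/S, z/R/In/W, z/R/In/N, z/R/In/S, z/R/Out/W, z/R/Out/N, z/R/Out/S.

12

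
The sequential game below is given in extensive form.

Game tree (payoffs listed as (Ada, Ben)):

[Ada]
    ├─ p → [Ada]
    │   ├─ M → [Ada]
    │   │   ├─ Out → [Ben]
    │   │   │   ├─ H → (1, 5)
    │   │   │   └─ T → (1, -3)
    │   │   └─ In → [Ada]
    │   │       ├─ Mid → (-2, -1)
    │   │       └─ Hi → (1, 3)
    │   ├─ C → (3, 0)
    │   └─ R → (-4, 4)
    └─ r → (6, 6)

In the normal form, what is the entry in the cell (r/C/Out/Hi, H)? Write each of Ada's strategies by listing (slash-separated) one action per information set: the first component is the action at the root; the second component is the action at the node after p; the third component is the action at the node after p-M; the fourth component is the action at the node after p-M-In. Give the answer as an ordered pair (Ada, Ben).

Trace the play path from the root:
  Ada plays r
→ terminal payoff (6, 6).
(Ada's choice at the node after p is never reached on this path, so it doesn't affect the outcome.)

(6, 6)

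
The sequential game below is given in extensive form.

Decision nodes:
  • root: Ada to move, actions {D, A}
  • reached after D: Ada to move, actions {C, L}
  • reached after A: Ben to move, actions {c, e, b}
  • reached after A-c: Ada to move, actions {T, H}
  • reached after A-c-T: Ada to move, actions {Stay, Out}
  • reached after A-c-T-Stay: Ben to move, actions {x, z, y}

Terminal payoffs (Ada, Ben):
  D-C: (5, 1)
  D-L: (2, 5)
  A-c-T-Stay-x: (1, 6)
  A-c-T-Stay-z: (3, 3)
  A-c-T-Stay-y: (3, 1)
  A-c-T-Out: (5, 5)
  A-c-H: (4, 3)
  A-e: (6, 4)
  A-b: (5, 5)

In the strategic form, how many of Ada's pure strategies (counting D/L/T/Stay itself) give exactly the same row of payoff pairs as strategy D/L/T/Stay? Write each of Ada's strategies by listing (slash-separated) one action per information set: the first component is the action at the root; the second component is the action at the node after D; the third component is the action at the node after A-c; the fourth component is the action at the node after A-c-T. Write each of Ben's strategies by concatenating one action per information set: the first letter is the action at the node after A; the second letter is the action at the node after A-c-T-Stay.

Row for D/L/T/Stay (columns cx, cz, cy, ex, ez, ey, bx, bz, by): (2,5) (2,5) (2,5) (2,5) (2,5) (2,5) (2,5) (2,5) (2,5).
Under D/L/T/Stay, Ada's choice at the node after A-c and at the node after A-c-T can never be reached regardless of what Ben does, so varying those choices leaves every outcome unchanged.
Holding the reachable choices fixed and varying the unreachable ones freely already gives 2 × 2 = 4 equivalent strategies.
No other strategy reproduces this row, so those 4 are the full class: D/L/T/Stay, D/L/T/Out, D/L/H/Stay, D/L/H/Out.

4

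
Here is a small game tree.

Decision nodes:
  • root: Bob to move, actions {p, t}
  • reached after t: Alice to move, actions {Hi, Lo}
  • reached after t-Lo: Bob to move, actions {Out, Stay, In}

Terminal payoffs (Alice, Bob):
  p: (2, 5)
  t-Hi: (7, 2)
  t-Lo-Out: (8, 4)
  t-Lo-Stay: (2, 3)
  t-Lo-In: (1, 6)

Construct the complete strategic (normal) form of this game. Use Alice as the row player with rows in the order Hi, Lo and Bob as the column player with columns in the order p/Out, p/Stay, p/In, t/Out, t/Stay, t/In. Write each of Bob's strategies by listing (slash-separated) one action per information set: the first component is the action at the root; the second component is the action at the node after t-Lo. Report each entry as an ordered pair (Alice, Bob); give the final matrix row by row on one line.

Row Hi: p/Out→(2,5), p/Stay→(2,5), p/In→(2,5), t/Out→(7,2), t/Stay→(7,2), t/In→(7,2)
Row Lo: p/Out→(2,5), p/Stay→(2,5), p/In→(2,5), t/Out→(8,4), t/Stay→(2,3), t/In→(1,6)

Hi: (2,5) (2,5) (2,5) (7,2) (7,2) (7,2) | Lo: (2,5) (2,5) (2,5) (8,4) (2,3) (1,6)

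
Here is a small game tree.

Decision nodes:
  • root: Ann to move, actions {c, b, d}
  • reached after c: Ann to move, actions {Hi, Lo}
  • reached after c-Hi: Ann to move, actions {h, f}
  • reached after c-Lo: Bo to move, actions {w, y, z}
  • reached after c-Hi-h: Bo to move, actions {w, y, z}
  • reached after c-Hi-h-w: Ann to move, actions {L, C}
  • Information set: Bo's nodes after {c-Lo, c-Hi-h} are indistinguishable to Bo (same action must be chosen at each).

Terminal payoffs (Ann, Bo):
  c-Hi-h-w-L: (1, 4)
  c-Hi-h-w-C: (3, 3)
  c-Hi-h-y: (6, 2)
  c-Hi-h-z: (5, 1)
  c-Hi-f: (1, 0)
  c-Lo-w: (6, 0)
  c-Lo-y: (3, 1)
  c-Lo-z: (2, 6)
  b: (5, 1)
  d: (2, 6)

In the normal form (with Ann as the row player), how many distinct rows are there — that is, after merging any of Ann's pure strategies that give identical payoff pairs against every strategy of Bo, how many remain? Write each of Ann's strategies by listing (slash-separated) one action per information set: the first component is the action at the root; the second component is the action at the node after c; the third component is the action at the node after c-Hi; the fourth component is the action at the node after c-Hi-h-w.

Ann has 24 pure strategies: c/Hi/h/L, c/Hi/h/C, c/Hi/f/L, c/Hi/f/C, c/Lo/h/L, c/Lo/h/C, c/Lo/f/L, c/Lo/f/C, b/Hi/h/L, b/Hi/h/C, b/Hi/f/L, b/Hi/f/C, b/Lo/h/L, b/Lo/h/C, b/Lo/f/L, b/Lo/f/C, d/Hi/h/L, d/Hi/h/C, d/Hi/f/L, d/Hi/f/C, d/Lo/h/L, d/Lo/h/C, d/Lo/f/L, d/Lo/f/C. Columns: w, y, z.
{c/Hi/h/L} → row (1,4) (6,2) (5,1)
{c/Hi/h/C} → row (3,3) (6,2) (5,1)
{c/Hi/f/L, c/Hi/f/C} → row (1,0) (1,0) (1,0)
{c/Lo/h/L, c/Lo/h/C, c/Lo/f/L, c/Lo/f/C} → row (6,0) (3,1) (2,6)
{b/Hi/h/L, b/Hi/h/C, b/Hi/f/L, b/Hi/f/C, b/Lo/h/L, b/Lo/h/C, b/Lo/f/L, b/Lo/f/C} → row (5,1) (5,1) (5,1)
{d/Hi/h/L, d/Hi/h/C, d/Hi/f/L, d/Hi/f/C, d/Lo/h/L, d/Lo/h/C, d/Lo/f/L, d/Lo/f/C} → row (2,6) (2,6) (2,6)
That's 6 distinct rows out of 24 strategies.

6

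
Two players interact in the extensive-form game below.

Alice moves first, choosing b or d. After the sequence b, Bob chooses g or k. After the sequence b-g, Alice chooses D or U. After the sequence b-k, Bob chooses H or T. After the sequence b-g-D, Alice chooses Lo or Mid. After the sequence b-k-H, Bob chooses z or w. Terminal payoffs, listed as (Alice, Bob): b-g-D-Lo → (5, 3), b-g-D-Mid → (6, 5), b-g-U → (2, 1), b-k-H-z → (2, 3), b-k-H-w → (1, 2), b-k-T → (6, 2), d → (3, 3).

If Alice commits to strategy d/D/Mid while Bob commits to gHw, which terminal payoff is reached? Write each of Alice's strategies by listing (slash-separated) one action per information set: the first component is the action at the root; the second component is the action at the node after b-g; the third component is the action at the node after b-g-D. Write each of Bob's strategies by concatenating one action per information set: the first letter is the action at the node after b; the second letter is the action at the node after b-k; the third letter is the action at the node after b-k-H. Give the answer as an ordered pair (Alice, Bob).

(3, 3)

Trace the play path from the root:
  Alice plays d
→ terminal payoff (3, 3).
(Alice's choice at the node after b-g is never reached on this path, so it doesn't affect the outcome.)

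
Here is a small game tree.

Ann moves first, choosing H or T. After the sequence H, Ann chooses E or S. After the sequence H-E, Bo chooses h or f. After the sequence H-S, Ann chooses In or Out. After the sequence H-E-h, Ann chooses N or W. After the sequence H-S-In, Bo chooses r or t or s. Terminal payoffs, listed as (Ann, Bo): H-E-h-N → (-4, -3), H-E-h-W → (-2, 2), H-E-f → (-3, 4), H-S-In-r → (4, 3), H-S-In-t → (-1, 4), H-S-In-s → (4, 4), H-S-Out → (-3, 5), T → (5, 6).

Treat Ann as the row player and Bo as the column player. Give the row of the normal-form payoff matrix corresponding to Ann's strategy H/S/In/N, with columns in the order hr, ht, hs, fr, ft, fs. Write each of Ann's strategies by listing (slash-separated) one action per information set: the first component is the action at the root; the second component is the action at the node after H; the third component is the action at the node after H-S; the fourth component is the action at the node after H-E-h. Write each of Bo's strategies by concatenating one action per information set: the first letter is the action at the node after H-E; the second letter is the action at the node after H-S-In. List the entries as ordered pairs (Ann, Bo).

(4,3) (-1,4) (4,4) (4,3) (-1,4) (4,4)

vs hr: Ann plays H → Ann plays S at [H] → Ann plays In at [H-S] → Bo plays r at [H-S-In] → (4, 3)
vs ht: Ann plays H → Ann plays S at [H] → Ann plays In at [H-S] → Bo plays t at [H-S-In] → (-1, 4)
vs hs: Ann plays H → Ann plays S at [H] → Ann plays In at [H-S] → Bo plays s at [H-S-In] → (4, 4)
vs fr: Ann plays H → Ann plays S at [H] → Ann plays In at [H-S] → Bo plays r at [H-S-In] → (4, 3)
vs ft: Ann plays H → Ann plays S at [H] → Ann plays In at [H-S] → Bo plays t at [H-S-In] → (-1, 4)
vs fs: Ann plays H → Ann plays S at [H] → Ann plays In at [H-S] → Bo plays s at [H-S-In] → (4, 4)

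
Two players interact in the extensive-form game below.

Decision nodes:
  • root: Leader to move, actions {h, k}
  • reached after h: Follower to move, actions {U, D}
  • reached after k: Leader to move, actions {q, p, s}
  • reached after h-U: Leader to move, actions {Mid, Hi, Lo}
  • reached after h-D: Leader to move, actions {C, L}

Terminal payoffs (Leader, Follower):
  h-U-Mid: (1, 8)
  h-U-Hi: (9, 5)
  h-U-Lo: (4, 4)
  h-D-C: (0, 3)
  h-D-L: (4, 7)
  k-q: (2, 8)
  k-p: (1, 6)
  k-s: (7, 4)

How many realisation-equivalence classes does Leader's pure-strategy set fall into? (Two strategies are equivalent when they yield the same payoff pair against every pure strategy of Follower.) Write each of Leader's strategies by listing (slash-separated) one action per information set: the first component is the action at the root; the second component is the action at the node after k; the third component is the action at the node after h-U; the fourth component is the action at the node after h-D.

9

Leader has 36 pure strategies: h/q/Mid/C, h/q/Mid/L, h/q/Hi/C, h/q/Hi/L, h/q/Lo/C, h/q/Lo/L, h/p/Mid/C, h/p/Mid/L, h/p/Hi/C, h/p/Hi/L, h/p/Lo/C, h/p/Lo/L, h/s/Mid/C, h/s/Mid/L, h/s/Hi/C, h/s/Hi/L, h/s/Lo/C, h/s/Lo/L, k/q/Mid/C, k/q/Mid/L, k/q/Hi/C, k/q/Hi/L, k/q/Lo/C, k/q/Lo/L, k/p/Mid/C, k/p/Mid/L, k/p/Hi/C, k/p/Hi/L, k/p/Lo/C, k/p/Lo/L, k/s/Mid/C, k/s/Mid/L, k/s/Hi/C, k/s/Hi/L, k/s/Lo/C, k/s/Lo/L. Columns: U, D.
{h/q/Mid/C, h/p/Mid/C, h/s/Mid/C} → row (1,8) (0,3)
{h/q/Mid/L, h/p/Mid/L, h/s/Mid/L} → row (1,8) (4,7)
{h/q/Hi/C, h/p/Hi/C, h/s/Hi/C} → row (9,5) (0,3)
{h/q/Hi/L, h/p/Hi/L, h/s/Hi/L} → row (9,5) (4,7)
{h/q/Lo/C, h/p/Lo/C, h/s/Lo/C} → row (4,4) (0,3)
{h/q/Lo/L, h/p/Lo/L, h/s/Lo/L} → row (4,4) (4,7)
{k/q/Mid/C, k/q/Mid/L, k/q/Hi/C, k/q/Hi/L, k/q/Lo/C, k/q/Lo/L} → row (2,8) (2,8)
{k/p/Mid/C, k/p/Mid/L, k/p/Hi/C, k/p/Hi/L, k/p/Lo/C, k/p/Lo/L} → row (1,6) (1,6)
{k/s/Mid/C, k/s/Mid/L, k/s/Hi/C, k/s/Hi/L, k/s/Lo/C, k/s/Lo/L} → row (7,4) (7,4)
That's 9 distinct rows out of 36 strategies.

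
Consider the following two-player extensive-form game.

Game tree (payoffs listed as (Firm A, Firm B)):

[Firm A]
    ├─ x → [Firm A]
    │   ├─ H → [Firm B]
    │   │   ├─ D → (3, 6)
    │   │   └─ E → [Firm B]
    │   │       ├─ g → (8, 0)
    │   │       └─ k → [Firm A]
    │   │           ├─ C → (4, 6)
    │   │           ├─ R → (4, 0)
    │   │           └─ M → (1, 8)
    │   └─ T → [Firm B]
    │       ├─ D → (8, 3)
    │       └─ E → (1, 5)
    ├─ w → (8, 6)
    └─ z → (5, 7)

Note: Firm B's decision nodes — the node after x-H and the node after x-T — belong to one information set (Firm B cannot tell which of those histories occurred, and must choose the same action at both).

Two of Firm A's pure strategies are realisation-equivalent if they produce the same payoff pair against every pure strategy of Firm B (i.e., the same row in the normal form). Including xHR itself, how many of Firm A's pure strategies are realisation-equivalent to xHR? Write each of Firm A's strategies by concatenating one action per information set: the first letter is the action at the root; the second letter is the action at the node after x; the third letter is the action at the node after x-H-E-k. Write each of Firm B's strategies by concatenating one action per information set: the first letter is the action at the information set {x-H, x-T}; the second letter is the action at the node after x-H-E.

Row for xHR (columns Dg, Dk, Eg, Ek): (3,6) (3,6) (8,0) (4,0).
Every one of Firm A's information sets is on the play path for some reply by Firm B when Firm A follows xHR.
Changing the action at any of them therefore changes at least one column, so only xHR itself gives this row.

1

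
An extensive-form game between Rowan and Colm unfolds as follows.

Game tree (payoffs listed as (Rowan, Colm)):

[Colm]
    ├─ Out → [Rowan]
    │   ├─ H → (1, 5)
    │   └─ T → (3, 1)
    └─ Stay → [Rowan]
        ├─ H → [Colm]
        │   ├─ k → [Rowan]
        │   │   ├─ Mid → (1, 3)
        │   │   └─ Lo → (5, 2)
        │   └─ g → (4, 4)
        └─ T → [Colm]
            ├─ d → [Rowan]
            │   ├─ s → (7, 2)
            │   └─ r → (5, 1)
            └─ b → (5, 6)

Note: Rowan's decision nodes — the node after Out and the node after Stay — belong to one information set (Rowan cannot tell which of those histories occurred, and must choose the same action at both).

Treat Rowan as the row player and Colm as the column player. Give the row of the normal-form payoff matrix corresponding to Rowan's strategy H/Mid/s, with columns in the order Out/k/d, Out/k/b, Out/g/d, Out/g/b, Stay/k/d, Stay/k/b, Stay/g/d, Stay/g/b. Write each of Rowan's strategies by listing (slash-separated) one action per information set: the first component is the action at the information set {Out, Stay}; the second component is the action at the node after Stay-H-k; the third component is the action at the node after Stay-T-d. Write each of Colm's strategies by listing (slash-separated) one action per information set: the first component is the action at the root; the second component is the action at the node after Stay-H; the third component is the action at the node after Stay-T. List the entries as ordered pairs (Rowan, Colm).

(1,5) (1,5) (1,5) (1,5) (1,3) (1,3) (4,4) (4,4)

vs Out/k/d: Colm plays Out → Rowan plays H at [Out] → (1, 5)
vs Out/k/b: Colm plays Out → Rowan plays H at [Out] → (1, 5)
vs Out/g/d: Colm plays Out → Rowan plays H at [Out] → (1, 5)
vs Out/g/b: Colm plays Out → Rowan plays H at [Out] → (1, 5)
vs Stay/k/d: Colm plays Stay → Rowan plays H at [Stay] → Colm plays k at [Stay-H] → Rowan plays Mid at [Stay-H-k] → (1, 3)
vs Stay/k/b: Colm plays Stay → Rowan plays H at [Stay] → Colm plays k at [Stay-H] → Rowan plays Mid at [Stay-H-k] → (1, 3)
vs Stay/g/d: Colm plays Stay → Rowan plays H at [Stay] → Colm plays g at [Stay-H] → (4, 4)
vs Stay/g/b: Colm plays Stay → Rowan plays H at [Stay] → Colm plays g at [Stay-H] → (4, 4)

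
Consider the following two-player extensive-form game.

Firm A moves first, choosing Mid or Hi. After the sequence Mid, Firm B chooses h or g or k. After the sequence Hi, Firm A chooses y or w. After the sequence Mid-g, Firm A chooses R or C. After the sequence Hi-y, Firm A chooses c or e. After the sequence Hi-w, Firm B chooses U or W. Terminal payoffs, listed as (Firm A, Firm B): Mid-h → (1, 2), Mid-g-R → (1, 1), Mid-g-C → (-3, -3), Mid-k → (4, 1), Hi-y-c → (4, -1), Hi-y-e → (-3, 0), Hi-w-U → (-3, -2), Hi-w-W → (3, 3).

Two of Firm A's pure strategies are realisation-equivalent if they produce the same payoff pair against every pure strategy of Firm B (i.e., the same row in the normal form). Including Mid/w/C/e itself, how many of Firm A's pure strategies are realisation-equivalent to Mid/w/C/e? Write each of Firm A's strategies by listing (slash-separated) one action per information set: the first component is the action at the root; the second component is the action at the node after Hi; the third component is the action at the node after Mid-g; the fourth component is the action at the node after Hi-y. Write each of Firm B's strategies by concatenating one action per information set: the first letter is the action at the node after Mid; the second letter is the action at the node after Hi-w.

4

Row for Mid/w/C/e (columns hU, hW, gU, gW, kU, kW): (1,2) (1,2) (-3,-3) (-3,-3) (4,1) (4,1).
Under Mid/w/C/e, Firm A's choice at the node after Hi and at the node after Hi-y can never be reached regardless of what Firm B does, so varying those choices leaves every outcome unchanged.
Holding the reachable choices fixed and varying the unreachable ones freely already gives 2 × 2 = 4 equivalent strategies.
No other strategy reproduces this row, so those 4 are the full class: Mid/y/C/c, Mid/y/C/e, Mid/w/C/c, Mid/w/C/e.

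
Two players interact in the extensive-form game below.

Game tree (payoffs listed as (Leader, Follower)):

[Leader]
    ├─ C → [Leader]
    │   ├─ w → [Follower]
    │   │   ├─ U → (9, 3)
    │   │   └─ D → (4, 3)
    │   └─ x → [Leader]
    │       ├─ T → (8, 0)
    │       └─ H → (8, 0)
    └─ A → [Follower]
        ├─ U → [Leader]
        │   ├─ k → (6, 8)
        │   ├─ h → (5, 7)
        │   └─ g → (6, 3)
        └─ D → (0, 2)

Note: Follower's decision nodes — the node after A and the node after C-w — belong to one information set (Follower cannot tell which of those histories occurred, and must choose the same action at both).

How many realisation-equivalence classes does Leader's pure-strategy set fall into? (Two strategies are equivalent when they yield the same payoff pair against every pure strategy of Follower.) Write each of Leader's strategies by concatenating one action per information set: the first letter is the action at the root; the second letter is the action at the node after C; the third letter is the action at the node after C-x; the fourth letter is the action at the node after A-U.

Leader has 24 pure strategies: CwTk, CwTh, CwTg, CwHk, CwHh, CwHg, CxTk, CxTh, CxTg, CxHk, CxHh, CxHg, AwTk, AwTh, AwTg, AwHk, AwHh, AwHg, AxTk, AxTh, AxTg, AxHk, AxHh, AxHg. Columns: U, D.
{CwTk, CwTh, CwTg, CwHk, CwHh, CwHg} → row (9,3) (4,3)
{CxTk, CxTh, CxTg, CxHk, CxHh, CxHg} → row (8,0) (8,0)
{AwTk, AwHk, AxTk, AxHk} → row (6,8) (0,2)
{AwTh, AwHh, AxTh, AxHh} → row (5,7) (0,2)
{AwTg, AwHg, AxTg, AxHg} → row (6,3) (0,2)
That's 5 distinct rows out of 24 strategies.

5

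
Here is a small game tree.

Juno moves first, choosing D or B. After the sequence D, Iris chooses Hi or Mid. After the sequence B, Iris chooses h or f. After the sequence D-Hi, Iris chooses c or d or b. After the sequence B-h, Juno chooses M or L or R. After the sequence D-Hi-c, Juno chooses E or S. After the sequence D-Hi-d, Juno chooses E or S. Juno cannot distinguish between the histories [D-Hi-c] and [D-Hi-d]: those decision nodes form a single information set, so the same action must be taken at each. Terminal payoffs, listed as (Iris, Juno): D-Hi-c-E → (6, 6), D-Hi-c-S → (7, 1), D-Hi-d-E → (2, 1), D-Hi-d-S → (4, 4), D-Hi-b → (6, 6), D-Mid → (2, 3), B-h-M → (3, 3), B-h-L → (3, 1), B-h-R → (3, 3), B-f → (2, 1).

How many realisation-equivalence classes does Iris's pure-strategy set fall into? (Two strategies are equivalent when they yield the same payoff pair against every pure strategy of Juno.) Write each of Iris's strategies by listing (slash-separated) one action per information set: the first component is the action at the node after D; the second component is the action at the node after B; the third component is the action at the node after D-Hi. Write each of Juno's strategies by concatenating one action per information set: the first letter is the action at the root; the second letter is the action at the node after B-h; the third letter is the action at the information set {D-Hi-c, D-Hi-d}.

Iris has 12 pure strategies: Hi/h/c, Hi/h/d, Hi/h/b, Hi/f/c, Hi/f/d, Hi/f/b, Mid/h/c, Mid/h/d, Mid/h/b, Mid/f/c, Mid/f/d, Mid/f/b. Columns: DME, DMS, DLE, DLS, DRE, DRS, BME, BMS, BLE, BLS, BRE, BRS.
{Hi/h/c} → row (6,6) (7,1) (6,6) (7,1) (6,6) (7,1) (3,3) (3,3) (3,1) (3,1) (3,3) (3,3)
{Hi/h/d} → row (2,1) (4,4) (2,1) (4,4) (2,1) (4,4) (3,3) (3,3) (3,1) (3,1) (3,3) (3,3)
{Hi/h/b} → row (6,6) (6,6) (6,6) (6,6) (6,6) (6,6) (3,3) (3,3) (3,1) (3,1) (3,3) (3,3)
{Hi/f/c} → row (6,6) (7,1) (6,6) (7,1) (6,6) (7,1) (2,1) (2,1) (2,1) (2,1) (2,1) (2,1)
{Hi/f/d} → row (2,1) (4,4) (2,1) (4,4) (2,1) (4,4) (2,1) (2,1) (2,1) (2,1) (2,1) (2,1)
{Hi/f/b} → row (6,6) (6,6) (6,6) (6,6) (6,6) (6,6) (2,1) (2,1) (2,1) (2,1) (2,1) (2,1)
{Mid/h/c, Mid/h/d, Mid/h/b} → row (2,3) (2,3) (2,3) (2,3) (2,3) (2,3) (3,3) (3,3) (3,1) (3,1) (3,3) (3,3)
{Mid/f/c, Mid/f/d, Mid/f/b} → row (2,3) (2,3) (2,3) (2,3) (2,3) (2,3) (2,1) (2,1) (2,1) (2,1) (2,1) (2,1)
That's 8 distinct rows out of 12 strategies.

8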